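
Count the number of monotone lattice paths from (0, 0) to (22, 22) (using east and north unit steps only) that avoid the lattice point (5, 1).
Number of paths = 1931412103440

Total paths from (0, 0) to (22, 22): C(44, 22) = 2104098963720. Paths through (5, 1): (paths (0, 0) → (5, 1)) × (paths (5, 1) → (22, 22)) = C(6, 5) · C(38, 17) = 6 · 28781143380 = 172686860280. Avoidance count = 2104098963720 − 172686860280 = 1931412103440.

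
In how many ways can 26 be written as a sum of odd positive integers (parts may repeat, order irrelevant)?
p_odd(26) = 165

Enumerate partitions using only odd parts via the recurrence o(n, m) = o(n, m−2) + o(n−m, m) over odd m, starting from the largest odd part ≤ n. This gives p_odd(26) = 165. (Euler's theorem: equals the count of distinct-part partitions.)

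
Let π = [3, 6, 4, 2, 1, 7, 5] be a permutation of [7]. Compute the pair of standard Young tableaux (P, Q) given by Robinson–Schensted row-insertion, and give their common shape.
P = [1, 4, 5] / [2, 7] / [3] / [6];  Q = [1, 2, 6] / [3, 7] / [4] / [5];  common shape = (3, 2, 1, 1)

Row-insert the values π_1, π_2, … into P one at a time, bumping the leftmost entry strictly greater than the inserted value down to the next row. The recording tableau Q records, in position (i, j), the step at which that cell was added to P.
  Insert 3 (step 1): P = [3];  Q = [1]
  Insert 6 (step 2): P = [3, 6];  Q = [1, 2]
  Insert 4 (step 3): P = [3, 4] / [6];  Q = [1, 2] / [3]
  Insert 2 (step 4): P = [2, 4] / [3] / [6];  Q = [1, 2] / [3] / [4]
  Insert 1 (step 5): P = [1, 4] / [2] / [3] / [6];  Q = [1, 2] / [3] / [4] / [5]
  Insert 7 (step 6): P = [1, 4, 7] / [2] / [3] / [6];  Q = [1, 2, 6] / [3] / [4] / [5]
  Insert 5 (step 7): P = [1, 4, 5] / [2, 7] / [3] / [6];  Q = [1, 2, 6] / [3, 7] / [4] / [5]
Final shape: (3, 2, 1, 1).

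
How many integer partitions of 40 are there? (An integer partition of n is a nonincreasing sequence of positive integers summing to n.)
p(40) = 37338

Compute p(n) via the recurrence p(n, m) = p(n, m−1) + p(n−m, m), where p(n, m) counts partitions of n with all parts ≤ m and p(n) = p(n, n). The base cases are p(0, m) = 1 and p(n, 0) = 0 for n > 0. Filling the table yields p(40) = 37338. (Euler's pentagonal recurrence is an alternative.)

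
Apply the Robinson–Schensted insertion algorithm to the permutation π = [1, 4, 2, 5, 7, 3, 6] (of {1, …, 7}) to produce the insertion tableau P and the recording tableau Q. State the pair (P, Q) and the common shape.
P = [1, 2, 3, 6] / [4, 5, 7];  Q = [1, 2, 4, 5] / [3, 6, 7];  common shape = (4, 3)

Row-insert the values π_1, π_2, … into P one at a time, bumping the leftmost entry strictly greater than the inserted value down to the next row. The recording tableau Q records, in position (i, j), the step at which that cell was added to P.
  Insert 1 (step 1): P = [1];  Q = [1]
  Insert 4 (step 2): P = [1, 4];  Q = [1, 2]
  Insert 2 (step 3): P = [1, 2] / [4];  Q = [1, 2] / [3]
  Insert 5 (step 4): P = [1, 2, 5] / [4];  Q = [1, 2, 4] / [3]
  Insert 7 (step 5): P = [1, 2, 5, 7] / [4];  Q = [1, 2, 4, 5] / [3]
  Insert 3 (step 6): P = [1, 2, 3, 7] / [4, 5];  Q = [1, 2, 4, 5] / [3, 6]
  Insert 6 (step 7): P = [1, 2, 3, 6] / [4, 5, 7];  Q = [1, 2, 4, 5] / [3, 6, 7]
Final shape: (4, 3).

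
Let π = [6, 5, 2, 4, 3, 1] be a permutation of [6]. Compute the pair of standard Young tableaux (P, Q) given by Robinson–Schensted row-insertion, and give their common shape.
P = [1, 3] / [2] / [4] / [5] / [6];  Q = [1, 4] / [2] / [3] / [5] / [6];  common shape = (2, 1, 1, 1, 1)

Row-insert the values π_1, π_2, … into P one at a time, bumping the leftmost entry strictly greater than the inserted value down to the next row. The recording tableau Q records, in position (i, j), the step at which that cell was added to P.
  Insert 6 (step 1): P = [6];  Q = [1]
  Insert 5 (step 2): P = [5] / [6];  Q = [1] / [2]
  Insert 2 (step 3): P = [2] / [5] / [6];  Q = [1] / [2] / [3]
  Insert 4 (step 4): P = [2, 4] / [5] / [6];  Q = [1, 4] / [2] / [3]
  Insert 3 (step 5): P = [2, 3] / [4] / [5] / [6];  Q = [1, 4] / [2] / [3] / [5]
  Insert 1 (step 6): P = [1, 3] / [2] / [4] / [5] / [6];  Q = [1, 4] / [2] / [3] / [5] / [6]
Final shape: (2, 1, 1, 1, 1).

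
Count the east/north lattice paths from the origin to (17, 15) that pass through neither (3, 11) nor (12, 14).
Number of paths = 507143160

Inclusion–exclusion. Total paths: C(32, 17) = 565722720. Through P₁: C(14, 3)·C(18, 14) = 1113840. Through P₂: C(26, 12)·C(6, 5) = 57946200. Since P₁ is strictly southwest of P₂, a monotone path through both must visit P₁ then P₂; paths through both = C(14, 3)·C(12, 9)·C(6, 5) = 480480. Avoid both = 565722720 − 1113840 − 57946200 + 480480 = 507143160.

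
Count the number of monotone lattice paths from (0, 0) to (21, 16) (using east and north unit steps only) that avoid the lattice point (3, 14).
Number of paths = 12875645470

Total paths from (0, 0) to (21, 16): C(37, 21) = 12875774670. Paths through (3, 14): (paths (0, 0) → (3, 14)) × (paths (3, 14) → (21, 16)) = C(17, 3) · C(20, 18) = 680 · 190 = 129200. Avoidance count = 12875774670 − 129200 = 12875645470.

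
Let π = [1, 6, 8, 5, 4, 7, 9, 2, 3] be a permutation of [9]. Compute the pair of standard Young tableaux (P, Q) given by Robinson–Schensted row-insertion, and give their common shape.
P = [1, 2, 3, 9] / [4, 7] / [5, 8] / [6];  Q = [1, 2, 3, 7] / [4, 6] / [5, 9] / [8];  common shape = (4, 2, 2, 1)

Row-insert the values π_1, π_2, … into P one at a time, bumping the leftmost entry strictly greater than the inserted value down to the next row. The recording tableau Q records, in position (i, j), the step at which that cell was added to P.
  Insert 1 (step 1): P = [1];  Q = [1]
  Insert 6 (step 2): P = [1, 6];  Q = [1, 2]
  Insert 8 (step 3): P = [1, 6, 8];  Q = [1, 2, 3]
  Insert 5 (step 4): P = [1, 5, 8] / [6];  Q = [1, 2, 3] / [4]
  Insert 4 (step 5): P = [1, 4, 8] / [5] / [6];  Q = [1, 2, 3] / [4] / [5]
  Insert 7 (step 6): P = [1, 4, 7] / [5, 8] / [6];  Q = [1, 2, 3] / [4, 6] / [5]
  Insert 9 (step 7): P = [1, 4, 7, 9] / [5, 8] / [6];  Q = [1, 2, 3, 7] / [4, 6] / [5]
  Insert 2 (step 8): P = [1, 2, 7, 9] / [4, 8] / [5] / [6];  Q = [1, 2, 3, 7] / [4, 6] / [5] / [8]
  Insert 3 (step 9): P = [1, 2, 3, 9] / [4, 7] / [5, 8] / [6];  Q = [1, 2, 3, 7] / [4, 6] / [5, 9] / [8]
Final shape: (4, 2, 2, 1).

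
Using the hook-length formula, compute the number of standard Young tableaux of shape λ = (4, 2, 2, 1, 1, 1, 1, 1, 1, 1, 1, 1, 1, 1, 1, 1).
# SYT of shape (4, 2, 2, 1, 1, 1, 1, 1, 1, 1, 1, 1, 1, 1, 1, 1) = 89964

Hook-length formula: f^λ = n! / Π hook(c), product over all cells c of the Young diagram. For λ = (4, 2, 2, 1, 1, 1, 1, 1, 1, 1, 1, 1, 1, 1, 1, 1), n = 21 boxes. Hook lengths by row (left-to-right, top-to-bottom): [19, 5, 2, 1]; [16, 2]; [15, 1]; [13]; [12]; [11]; [10]; [9]; [8]; [7]; [6]; [5]; [4]; [3]; [2]; [1]. Product of hooks = 567904296960000. So f^λ = 21! / 567904296960000 = 51090942171709440000 / 567904296960000 = 89964.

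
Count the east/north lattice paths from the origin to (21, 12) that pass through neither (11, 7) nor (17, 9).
Number of paths = 181078118

Inclusion–exclusion. Total paths: C(33, 21) = 354817320. Through P₁: C(18, 11)·C(15, 10) = 95567472. Through P₂: C(26, 17)·C(7, 4) = 109359250. Since P₁ is strictly southwest of P₂, a monotone path through both must visit P₁ then P₂; paths through both = C(18, 11)·C(8, 6)·C(7, 4) = 31187520. Avoid both = 354817320 − 95567472 − 109359250 + 31187520 = 181078118.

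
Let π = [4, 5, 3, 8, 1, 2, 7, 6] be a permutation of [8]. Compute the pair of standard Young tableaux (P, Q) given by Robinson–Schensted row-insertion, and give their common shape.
P = [1, 2, 6] / [3, 5, 7] / [4, 8];  Q = [1, 2, 4] / [3, 6, 7] / [5, 8];  common shape = (3, 3, 2)

Row-insert the values π_1, π_2, … into P one at a time, bumping the leftmost entry strictly greater than the inserted value down to the next row. The recording tableau Q records, in position (i, j), the step at which that cell was added to P.
  Insert 4 (step 1): P = [4];  Q = [1]
  Insert 5 (step 2): P = [4, 5];  Q = [1, 2]
  Insert 3 (step 3): P = [3, 5] / [4];  Q = [1, 2] / [3]
  Insert 8 (step 4): P = [3, 5, 8] / [4];  Q = [1, 2, 4] / [3]
  Insert 1 (step 5): P = [1, 5, 8] / [3] / [4];  Q = [1, 2, 4] / [3] / [5]
  Insert 2 (step 6): P = [1, 2, 8] / [3, 5] / [4];  Q = [1, 2, 4] / [3, 6] / [5]
  Insert 7 (step 7): P = [1, 2, 7] / [3, 5, 8] / [4];  Q = [1, 2, 4] / [3, 6, 7] / [5]
  Insert 6 (step 8): P = [1, 2, 6] / [3, 5, 7] / [4, 8];  Q = [1, 2, 4] / [3, 6, 7] / [5, 8]
Final shape: (3, 3, 2).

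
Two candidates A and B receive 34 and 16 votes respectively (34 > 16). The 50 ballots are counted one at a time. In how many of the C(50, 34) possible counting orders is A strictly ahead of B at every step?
Strict-lead orderings = 1772528290407

Total orderings of the 50 votes with 34 for A: C(50, 34) = 4923689695575. By the Bertrand ballot formula (Cycle Lemma / reflection principle), the number of orderings in which A is strictly ahead of B throughout is (p − q)/(p + q) · C(p + q, p) = (34 − 16)/(34 + 16) · 4923689695575 = 1772528290407.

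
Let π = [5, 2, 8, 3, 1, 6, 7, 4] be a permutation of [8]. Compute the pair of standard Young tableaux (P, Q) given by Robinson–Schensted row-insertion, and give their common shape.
P = [1, 3, 4, 7] / [2, 6] / [5, 8];  Q = [1, 3, 6, 7] / [2, 4] / [5, 8];  common shape = (4, 2, 2)

Row-insert the values π_1, π_2, … into P one at a time, bumping the leftmost entry strictly greater than the inserted value down to the next row. The recording tableau Q records, in position (i, j), the step at which that cell was added to P.
  Insert 5 (step 1): P = [5];  Q = [1]
  Insert 2 (step 2): P = [2] / [5];  Q = [1] / [2]
  Insert 8 (step 3): P = [2, 8] / [5];  Q = [1, 3] / [2]
  Insert 3 (step 4): P = [2, 3] / [5, 8];  Q = [1, 3] / [2, 4]
  Insert 1 (step 5): P = [1, 3] / [2, 8] / [5];  Q = [1, 3] / [2, 4] / [5]
  Insert 6 (step 6): P = [1, 3, 6] / [2, 8] / [5];  Q = [1, 3, 6] / [2, 4] / [5]
  Insert 7 (step 7): P = [1, 3, 6, 7] / [2, 8] / [5];  Q = [1, 3, 6, 7] / [2, 4] / [5]
  Insert 4 (step 8): P = [1, 3, 4, 7] / [2, 6] / [5, 8];  Q = [1, 3, 6, 7] / [2, 4] / [5, 8]
Final shape: (4, 2, 2).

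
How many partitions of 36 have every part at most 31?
p(36, parts ≤ 31) = 17965

Use the recurrence p(n, m) = p(n, m−1) + p(n−m, m): either the largest part is < m (count p(n, m−1)) or the largest part is exactly m (remove one copy of m, count p(n−m, m)). With p(0, ·) = 1 this gives p(36, parts ≤ 31) = 17965. (By conjugating Young diagrams, this also counts partitions of 36 into at most 31 parts.)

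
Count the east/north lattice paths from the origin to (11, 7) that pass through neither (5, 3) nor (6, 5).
Number of paths = 13890

Inclusion–exclusion. Total paths: C(18, 11) = 31824. Through P₁: C(8, 5)·C(10, 6) = 11760. Through P₂: C(11, 6)·C(7, 5) = 9702. Since P₁ is strictly southwest of P₂, a monotone path through both must visit P₁ then P₂; paths through both = C(8, 5)·C(3, 1)·C(7, 5) = 3528. Avoid both = 31824 − 11760 − 9702 + 3528 = 13890.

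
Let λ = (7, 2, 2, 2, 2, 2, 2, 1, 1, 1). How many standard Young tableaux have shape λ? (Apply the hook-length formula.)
# SYT of shape (7, 2, 2, 2, 2, 2, 2, 1, 1, 1) = 74687613

Hook-length formula: f^λ = n! / Π hook(c), product over all cells c of the Young diagram. For λ = (7, 2, 2, 2, 2, 2, 2, 1, 1, 1), n = 22 boxes. Hook lengths by row (left-to-right, top-to-bottom): [16, 12, 5, 4, 3, 2, 1]; [10, 6]; [9, 5]; [8, 4]; [7, 3]; [6, 2]; [5, 1]; [3]; [2]; [1]. Product of hooks = 15049359360000. So f^λ = 22! / 15049359360000 = 1124000727777607680000 / 15049359360000 = 74687613.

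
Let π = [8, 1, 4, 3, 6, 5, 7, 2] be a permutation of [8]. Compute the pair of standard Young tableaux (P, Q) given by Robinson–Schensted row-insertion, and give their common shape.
P = [1, 2, 5, 7] / [3, 6] / [4] / [8];  Q = [1, 3, 5, 7] / [2, 6] / [4] / [8];  common shape = (4, 2, 1, 1)

Row-insert the values π_1, π_2, … into P one at a time, bumping the leftmost entry strictly greater than the inserted value down to the next row. The recording tableau Q records, in position (i, j), the step at which that cell was added to P.
  Insert 8 (step 1): P = [8];  Q = [1]
  Insert 1 (step 2): P = [1] / [8];  Q = [1] / [2]
  Insert 4 (step 3): P = [1, 4] / [8];  Q = [1, 3] / [2]
  Insert 3 (step 4): P = [1, 3] / [4] / [8];  Q = [1, 3] / [2] / [4]
  Insert 6 (step 5): P = [1, 3, 6] / [4] / [8];  Q = [1, 3, 5] / [2] / [4]
  Insert 5 (step 6): P = [1, 3, 5] / [4, 6] / [8];  Q = [1, 3, 5] / [2, 6] / [4]
  Insert 7 (step 7): P = [1, 3, 5, 7] / [4, 6] / [8];  Q = [1, 3, 5, 7] / [2, 6] / [4]
  Insert 2 (step 8): P = [1, 2, 5, 7] / [3, 6] / [4] / [8];  Q = [1, 3, 5, 7] / [2, 6] / [4] / [8]
Final shape: (4, 2, 1, 1).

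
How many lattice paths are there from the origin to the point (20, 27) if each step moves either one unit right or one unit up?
Number of paths = 9762479679106

A monotone lattice path from (0, 0) to (20, 27) consists of 20 east steps and 27 north steps in some order, so it is determined by which 20 of the 47 steps are east. The count is C(47, 20) = 9762479679106.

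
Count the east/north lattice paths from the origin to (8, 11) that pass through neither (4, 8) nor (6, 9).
Number of paths = 37137

Inclusion–exclusion. Total paths: C(19, 8) = 75582. Through P₁: C(12, 4)·C(7, 4) = 17325. Through P₂: C(15, 6)·C(4, 2) = 30030. Since P₁ is strictly southwest of P₂, a monotone path through both must visit P₁ then P₂; paths through both = C(12, 4)·C(3, 2)·C(4, 2) = 8910. Avoid both = 75582 − 17325 − 30030 + 8910 = 37137.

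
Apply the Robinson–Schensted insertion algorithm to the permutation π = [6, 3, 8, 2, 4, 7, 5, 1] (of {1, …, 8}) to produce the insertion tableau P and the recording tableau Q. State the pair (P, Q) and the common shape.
P = [1, 4, 5] / [2, 7] / [3, 8] / [6];  Q = [1, 3, 6] / [2, 5] / [4, 7] / [8];  common shape = (3, 2, 2, 1)

Row-insert the values π_1, π_2, … into P one at a time, bumping the leftmost entry strictly greater than the inserted value down to the next row. The recording tableau Q records, in position (i, j), the step at which that cell was added to P.
  Insert 6 (step 1): P = [6];  Q = [1]
  Insert 3 (step 2): P = [3] / [6];  Q = [1] / [2]
  Insert 8 (step 3): P = [3, 8] / [6];  Q = [1, 3] / [2]
  Insert 2 (step 4): P = [2, 8] / [3] / [6];  Q = [1, 3] / [2] / [4]
  Insert 4 (step 5): P = [2, 4] / [3, 8] / [6];  Q = [1, 3] / [2, 5] / [4]
  Insert 7 (step 6): P = [2, 4, 7] / [3, 8] / [6];  Q = [1, 3, 6] / [2, 5] / [4]
  Insert 5 (step 7): P = [2, 4, 5] / [3, 7] / [6, 8];  Q = [1, 3, 6] / [2, 5] / [4, 7]
  Insert 1 (step 8): P = [1, 4, 5] / [2, 7] / [3, 8] / [6];  Q = [1, 3, 6] / [2, 5] / [4, 7] / [8]
Final shape: (3, 2, 2, 1).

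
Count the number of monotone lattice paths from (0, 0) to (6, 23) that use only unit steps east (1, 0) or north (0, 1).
Number of paths = 475020

A monotone lattice path from (0, 0) to (6, 23) consists of 6 east steps and 23 north steps in some order, so it is determined by which 6 of the 29 steps are east. The count is C(29, 6) = 475020.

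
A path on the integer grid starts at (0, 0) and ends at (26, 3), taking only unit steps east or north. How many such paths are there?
Number of paths = 3654

A monotone lattice path from (0, 0) to (26, 3) consists of 26 east steps and 3 north steps in some order, so it is determined by which 26 of the 29 steps are east. The count is C(29, 26) = 3654.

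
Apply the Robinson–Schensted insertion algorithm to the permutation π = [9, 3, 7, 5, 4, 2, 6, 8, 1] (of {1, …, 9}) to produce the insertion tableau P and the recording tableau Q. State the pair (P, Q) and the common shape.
P = [1, 4, 6, 8] / [2] / [3] / [5] / [7] / [9];  Q = [1, 3, 7, 8] / [2] / [4] / [5] / [6] / [9];  common shape = (4, 1, 1, 1, 1, 1)

Row-insert the values π_1, π_2, … into P one at a time, bumping the leftmost entry strictly greater than the inserted value down to the next row. The recording tableau Q records, in position (i, j), the step at which that cell was added to P.
  Insert 9 (step 1): P = [9];  Q = [1]
  Insert 3 (step 2): P = [3] / [9];  Q = [1] / [2]
  Insert 7 (step 3): P = [3, 7] / [9];  Q = [1, 3] / [2]
  Insert 5 (step 4): P = [3, 5] / [7] / [9];  Q = [1, 3] / [2] / [4]
  Insert 4 (step 5): P = [3, 4] / [5] / [7] / [9];  Q = [1, 3] / [2] / [4] / [5]
  Insert 2 (step 6): P = [2, 4] / [3] / [5] / [7] / [9];  Q = [1, 3] / [2] / [4] / [5] / [6]
  Insert 6 (step 7): P = [2, 4, 6] / [3] / [5] / [7] / [9];  Q = [1, 3, 7] / [2] / [4] / [5] / [6]
  Insert 8 (step 8): P = [2, 4, 6, 8] / [3] / [5] / [7] / [9];  Q = [1, 3, 7, 8] / [2] / [4] / [5] / [6]
  Insert 1 (step 9): P = [1, 4, 6, 8] / [2] / [3] / [5] / [7] / [9];  Q = [1, 3, 7, 8] / [2] / [4] / [5] / [6] / [9]
Final shape: (4, 1, 1, 1, 1, 1).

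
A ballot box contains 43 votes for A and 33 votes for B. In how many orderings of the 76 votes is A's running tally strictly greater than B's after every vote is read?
Strict-lead orderings = 472910945943110671500

Total orderings of the 76 votes with 43 for A: C(76, 43) = 3594123189167641103400. By the Bertrand ballot formula (Cycle Lemma / reflection principle), the number of orderings in which A is strictly ahead of B throughout is (p − q)/(p + q) · C(p + q, p) = (43 − 33)/(43 + 33) · 3594123189167641103400 = 472910945943110671500.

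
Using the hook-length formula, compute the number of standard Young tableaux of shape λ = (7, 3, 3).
# SYT of shape (7, 3, 3) = 3575

Hook-length formula: f^λ = n! / Π hook(c), product over all cells c of the Young diagram. For λ = (7, 3, 3), n = 13 boxes. Hook lengths by row (left-to-right, top-to-bottom): [9, 8, 7, 4, 3, 2, 1]; [4, 3, 2]; [3, 2, 1]. Product of hooks = 1741824. So f^λ = 13! / 1741824 = 6227020800 / 1741824 = 3575.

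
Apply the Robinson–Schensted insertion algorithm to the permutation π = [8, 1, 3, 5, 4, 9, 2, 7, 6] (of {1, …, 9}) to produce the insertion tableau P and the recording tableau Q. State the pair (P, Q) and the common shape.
P = [1, 2, 4, 6] / [3, 7] / [5, 9] / [8];  Q = [1, 3, 4, 6] / [2, 8] / [5, 9] / [7];  common shape = (4, 2, 2, 1)

Row-insert the values π_1, π_2, … into P one at a time, bumping the leftmost entry strictly greater than the inserted value down to the next row. The recording tableau Q records, in position (i, j), the step at which that cell was added to P.
  Insert 8 (step 1): P = [8];  Q = [1]
  Insert 1 (step 2): P = [1] / [8];  Q = [1] / [2]
  Insert 3 (step 3): P = [1, 3] / [8];  Q = [1, 3] / [2]
  Insert 5 (step 4): P = [1, 3, 5] / [8];  Q = [1, 3, 4] / [2]
  Insert 4 (step 5): P = [1, 3, 4] / [5] / [8];  Q = [1, 3, 4] / [2] / [5]
  Insert 9 (step 6): P = [1, 3, 4, 9] / [5] / [8];  Q = [1, 3, 4, 6] / [2] / [5]
  Insert 2 (step 7): P = [1, 2, 4, 9] / [3] / [5] / [8];  Q = [1, 3, 4, 6] / [2] / [5] / [7]
  Insert 7 (step 8): P = [1, 2, 4, 7] / [3, 9] / [5] / [8];  Q = [1, 3, 4, 6] / [2, 8] / [5] / [7]
  Insert 6 (step 9): P = [1, 2, 4, 6] / [3, 7] / [5, 9] / [8];  Q = [1, 3, 4, 6] / [2, 8] / [5, 9] / [7]
Final shape: (4, 2, 2, 1).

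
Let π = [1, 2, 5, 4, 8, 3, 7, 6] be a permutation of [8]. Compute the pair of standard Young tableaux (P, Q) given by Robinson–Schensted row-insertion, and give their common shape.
P = [1, 2, 3, 6] / [4, 7] / [5, 8];  Q = [1, 2, 3, 5] / [4, 7] / [6, 8];  common shape = (4, 2, 2)

Row-insert the values π_1, π_2, … into P one at a time, bumping the leftmost entry strictly greater than the inserted value down to the next row. The recording tableau Q records, in position (i, j), the step at which that cell was added to P.
  Insert 1 (step 1): P = [1];  Q = [1]
  Insert 2 (step 2): P = [1, 2];  Q = [1, 2]
  Insert 5 (step 3): P = [1, 2, 5];  Q = [1, 2, 3]
  Insert 4 (step 4): P = [1, 2, 4] / [5];  Q = [1, 2, 3] / [4]
  Insert 8 (step 5): P = [1, 2, 4, 8] / [5];  Q = [1, 2, 3, 5] / [4]
  Insert 3 (step 6): P = [1, 2, 3, 8] / [4] / [5];  Q = [1, 2, 3, 5] / [4] / [6]
  Insert 7 (step 7): P = [1, 2, 3, 7] / [4, 8] / [5];  Q = [1, 2, 3, 5] / [4, 7] / [6]
  Insert 6 (step 8): P = [1, 2, 3, 6] / [4, 7] / [5, 8];  Q = [1, 2, 3, 5] / [4, 7] / [6, 8]
Final shape: (4, 2, 2).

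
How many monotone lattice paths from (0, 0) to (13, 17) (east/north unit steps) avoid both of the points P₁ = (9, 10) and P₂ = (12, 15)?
Number of paths = 52643034

Inclusion–exclusion. Total paths: C(30, 13) = 119759850. Through P₁: C(19, 9)·C(11, 4) = 30484740. Through P₂: C(27, 12)·C(3, 1) = 52151580. Since P₁ is strictly southwest of P₂, a monotone path through both must visit P₁ then P₂; paths through both = C(19, 9)·C(8, 3)·C(3, 1) = 15519504. Avoid both = 119759850 − 30484740 − 52151580 + 15519504 = 52643034.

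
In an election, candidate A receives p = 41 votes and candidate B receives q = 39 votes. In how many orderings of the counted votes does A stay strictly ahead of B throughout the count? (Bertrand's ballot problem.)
Strict-lead orderings = 2622127042276492108820

Total orderings of the 80 votes with 41 for A: C(80, 41) = 104885081691059684352800. By the Bertrand ballot formula (Cycle Lemma / reflection principle), the number of orderings in which A is strictly ahead of B throughout is (p − q)/(p + q) · C(p + q, p) = (41 − 39)/(41 + 39) · 104885081691059684352800 = 2622127042276492108820.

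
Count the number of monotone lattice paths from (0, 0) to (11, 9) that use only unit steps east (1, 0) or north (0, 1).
Number of paths = 167960

A monotone lattice path from (0, 0) to (11, 9) consists of 11 east steps and 9 north steps in some order, so it is determined by which 11 of the 20 steps are east. The count is C(20, 11) = 167960.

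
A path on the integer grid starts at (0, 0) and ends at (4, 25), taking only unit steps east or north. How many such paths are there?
Number of paths = 23751

A monotone lattice path from (0, 0) to (4, 25) consists of 4 east steps and 25 north steps in some order, so it is determined by which 4 of the 29 steps are east. The count is C(29, 4) = 23751.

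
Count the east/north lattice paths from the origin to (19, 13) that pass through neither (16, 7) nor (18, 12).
Number of paths = 164090556

Inclusion–exclusion. Total paths: C(32, 19) = 347373600. Through P₁: C(23, 16)·C(9, 3) = 20593188. Through P₂: C(30, 18)·C(2, 1) = 172986450. Since P₁ is strictly southwest of P₂, a monotone path through both must visit P₁ then P₂; paths through both = C(23, 16)·C(7, 2)·C(2, 1) = 10296594. Avoid both = 347373600 − 20593188 − 172986450 + 10296594 = 164090556.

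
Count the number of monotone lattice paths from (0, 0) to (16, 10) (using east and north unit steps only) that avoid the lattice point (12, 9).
Number of paths = 3842085

Total paths from (0, 0) to (16, 10): C(26, 16) = 5311735. Paths through (12, 9): (paths (0, 0) → (12, 9)) × (paths (12, 9) → (16, 10)) = C(21, 12) · C(5, 4) = 293930 · 5 = 1469650. Avoidance count = 5311735 − 1469650 = 3842085.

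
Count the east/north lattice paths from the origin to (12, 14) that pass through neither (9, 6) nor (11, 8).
Number of paths = 8513011

Inclusion–exclusion. Total paths: C(26, 12) = 9657700. Through P₁: C(15, 9)·C(11, 3) = 825825. Through P₂: C(19, 11)·C(7, 1) = 529074. Since P₁ is strictly southwest of P₂, a monotone path through both must visit P₁ then P₂; paths through both = C(15, 9)·C(4, 2)·C(7, 1) = 210210. Avoid both = 9657700 − 825825 − 529074 + 210210 = 8513011.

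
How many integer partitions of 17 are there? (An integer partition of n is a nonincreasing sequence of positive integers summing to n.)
p(17) = 297

Compute p(n) via the recurrence p(n, m) = p(n, m−1) + p(n−m, m), where p(n, m) counts partitions of n with all parts ≤ m and p(n) = p(n, n). The base cases are p(0, m) = 1 and p(n, 0) = 0 for n > 0. Filling the table yields p(17) = 297. (Euler's pentagonal recurrence is an alternative.)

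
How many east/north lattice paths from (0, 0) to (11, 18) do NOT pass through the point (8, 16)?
Number of paths = 27242580

Total paths from (0, 0) to (11, 18): C(29, 11) = 34597290. Paths through (8, 16): (paths (0, 0) → (8, 16)) × (paths (8, 16) → (11, 18)) = C(24, 8) · C(5, 3) = 735471 · 10 = 7354710. Avoidance count = 34597290 − 7354710 = 27242580.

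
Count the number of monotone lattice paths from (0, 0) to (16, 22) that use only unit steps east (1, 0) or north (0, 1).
Number of paths = 22239974430

A monotone lattice path from (0, 0) to (16, 22) consists of 16 east steps and 22 north steps in some order, so it is determined by which 16 of the 38 steps are east. The count is C(38, 16) = 22239974430.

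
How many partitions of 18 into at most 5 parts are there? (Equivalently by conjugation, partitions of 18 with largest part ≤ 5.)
p(18, parts ≤ 5) = 141

Use the recurrence p(n, m) = p(n, m−1) + p(n−m, m): either the largest part is < m (count p(n, m−1)) or the largest part is exactly m (remove one copy of m, count p(n−m, m)). With p(0, ·) = 1 this gives p(18, parts ≤ 5) = 141. (By conjugating Young diagrams, this also counts partitions of 18 into at most 5 parts.)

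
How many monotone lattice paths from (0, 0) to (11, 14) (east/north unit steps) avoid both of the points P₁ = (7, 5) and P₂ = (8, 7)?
Number of paths = 3404040

Inclusion–exclusion. Total paths: C(25, 11) = 4457400. Through P₁: C(12, 7)·C(13, 4) = 566280. Through P₂: C(15, 8)·C(10, 3) = 772200. Since P₁ is strictly southwest of P₂, a monotone path through both must visit P₁ then P₂; paths through both = C(12, 7)·C(3, 1)·C(10, 3) = 285120. Avoid both = 4457400 − 566280 − 772200 + 285120 = 3404040.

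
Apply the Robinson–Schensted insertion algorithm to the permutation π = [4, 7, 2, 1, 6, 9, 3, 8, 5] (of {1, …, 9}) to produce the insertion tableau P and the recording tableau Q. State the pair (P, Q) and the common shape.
P = [1, 3, 5] / [2, 6, 8] / [4, 7, 9];  Q = [1, 2, 6] / [3, 5, 8] / [4, 7, 9];  common shape = (3, 3, 3)

Row-insert the values π_1, π_2, … into P one at a time, bumping the leftmost entry strictly greater than the inserted value down to the next row. The recording tableau Q records, in position (i, j), the step at which that cell was added to P.
  Insert 4 (step 1): P = [4];  Q = [1]
  Insert 7 (step 2): P = [4, 7];  Q = [1, 2]
  Insert 2 (step 3): P = [2, 7] / [4];  Q = [1, 2] / [3]
  Insert 1 (step 4): P = [1, 7] / [2] / [4];  Q = [1, 2] / [3] / [4]
  Insert 6 (step 5): P = [1, 6] / [2, 7] / [4];  Q = [1, 2] / [3, 5] / [4]
  Insert 9 (step 6): P = [1, 6, 9] / [2, 7] / [4];  Q = [1, 2, 6] / [3, 5] / [4]
  Insert 3 (step 7): P = [1, 3, 9] / [2, 6] / [4, 7];  Q = [1, 2, 6] / [3, 5] / [4, 7]
  Insert 8 (step 8): P = [1, 3, 8] / [2, 6, 9] / [4, 7];  Q = [1, 2, 6] / [3, 5, 8] / [4, 7]
  Insert 5 (step 9): P = [1, 3, 5] / [2, 6, 8] / [4, 7, 9];  Q = [1, 2, 6] / [3, 5, 8] / [4, 7, 9]
Final shape: (3, 3, 3).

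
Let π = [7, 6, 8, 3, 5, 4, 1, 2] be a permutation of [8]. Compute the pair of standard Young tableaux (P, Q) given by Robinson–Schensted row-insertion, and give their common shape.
P = [1, 2] / [3, 4] / [5, 8] / [6] / [7];  Q = [1, 3] / [2, 5] / [4, 8] / [6] / [7];  common shape = (2, 2, 2, 1, 1)

Row-insert the values π_1, π_2, … into P one at a time, bumping the leftmost entry strictly greater than the inserted value down to the next row. The recording tableau Q records, in position (i, j), the step at which that cell was added to P.
  Insert 7 (step 1): P = [7];  Q = [1]
  Insert 6 (step 2): P = [6] / [7];  Q = [1] / [2]
  Insert 8 (step 3): P = [6, 8] / [7];  Q = [1, 3] / [2]
  Insert 3 (step 4): P = [3, 8] / [6] / [7];  Q = [1, 3] / [2] / [4]
  Insert 5 (step 5): P = [3, 5] / [6, 8] / [7];  Q = [1, 3] / [2, 5] / [4]
  Insert 4 (step 6): P = [3, 4] / [5, 8] / [6] / [7];  Q = [1, 3] / [2, 5] / [4] / [6]
  Insert 1 (step 7): P = [1, 4] / [3, 8] / [5] / [6] / [7];  Q = [1, 3] / [2, 5] / [4] / [6] / [7]
  Insert 2 (step 8): P = [1, 2] / [3, 4] / [5, 8] / [6] / [7];  Q = [1, 3] / [2, 5] / [4, 8] / [6] / [7]
Final shape: (2, 2, 2, 1, 1).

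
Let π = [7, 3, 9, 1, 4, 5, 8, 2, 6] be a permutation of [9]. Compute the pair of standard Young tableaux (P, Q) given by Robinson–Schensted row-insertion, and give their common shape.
P = [1, 2, 5, 6] / [3, 4, 8] / [7, 9];  Q = [1, 3, 6, 7] / [2, 5, 9] / [4, 8];  common shape = (4, 3, 2)

Row-insert the values π_1, π_2, … into P one at a time, bumping the leftmost entry strictly greater than the inserted value down to the next row. The recording tableau Q records, in position (i, j), the step at which that cell was added to P.
  Insert 7 (step 1): P = [7];  Q = [1]
  Insert 3 (step 2): P = [3] / [7];  Q = [1] / [2]
  Insert 9 (step 3): P = [3, 9] / [7];  Q = [1, 3] / [2]
  Insert 1 (step 4): P = [1, 9] / [3] / [7];  Q = [1, 3] / [2] / [4]
  Insert 4 (step 5): P = [1, 4] / [3, 9] / [7];  Q = [1, 3] / [2, 5] / [4]
  Insert 5 (step 6): P = [1, 4, 5] / [3, 9] / [7];  Q = [1, 3, 6] / [2, 5] / [4]
  Insert 8 (step 7): P = [1, 4, 5, 8] / [3, 9] / [7];  Q = [1, 3, 6, 7] / [2, 5] / [4]
  Insert 2 (step 8): P = [1, 2, 5, 8] / [3, 4] / [7, 9];  Q = [1, 3, 6, 7] / [2, 5] / [4, 8]
  Insert 6 (step 9): P = [1, 2, 5, 6] / [3, 4, 8] / [7, 9];  Q = [1, 3, 6, 7] / [2, 5, 9] / [4, 8]
Final shape: (4, 3, 2).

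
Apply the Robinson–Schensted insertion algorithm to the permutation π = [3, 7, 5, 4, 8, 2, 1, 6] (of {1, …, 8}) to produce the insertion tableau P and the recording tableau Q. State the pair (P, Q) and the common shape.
P = [1, 4, 6] / [2, 8] / [3] / [5] / [7];  Q = [1, 2, 5] / [3, 8] / [4] / [6] / [7];  common shape = (3, 2, 1, 1, 1)

Row-insert the values π_1, π_2, … into P one at a time, bumping the leftmost entry strictly greater than the inserted value down to the next row. The recording tableau Q records, in position (i, j), the step at which that cell was added to P.
  Insert 3 (step 1): P = [3];  Q = [1]
  Insert 7 (step 2): P = [3, 7];  Q = [1, 2]
  Insert 5 (step 3): P = [3, 5] / [7];  Q = [1, 2] / [3]
  Insert 4 (step 4): P = [3, 4] / [5] / [7];  Q = [1, 2] / [3] / [4]
  Insert 8 (step 5): P = [3, 4, 8] / [5] / [7];  Q = [1, 2, 5] / [3] / [4]
  Insert 2 (step 6): P = [2, 4, 8] / [3] / [5] / [7];  Q = [1, 2, 5] / [3] / [4] / [6]
  Insert 1 (step 7): P = [1, 4, 8] / [2] / [3] / [5] / [7];  Q = [1, 2, 5] / [3] / [4] / [6] / [7]
  Insert 6 (step 8): P = [1, 4, 6] / [2, 8] / [3] / [5] / [7];  Q = [1, 2, 5] / [3, 8] / [4] / [6] / [7]
Final shape: (3, 2, 1, 1, 1).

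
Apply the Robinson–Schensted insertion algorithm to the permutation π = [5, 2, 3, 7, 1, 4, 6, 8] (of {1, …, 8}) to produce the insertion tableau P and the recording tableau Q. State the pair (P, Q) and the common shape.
P = [1, 3, 4, 6, 8] / [2, 7] / [5];  Q = [1, 3, 4, 7, 8] / [2, 6] / [5];  common shape = (5, 2, 1)

Row-insert the values π_1, π_2, … into P one at a time, bumping the leftmost entry strictly greater than the inserted value down to the next row. The recording tableau Q records, in position (i, j), the step at which that cell was added to P.
  Insert 5 (step 1): P = [5];  Q = [1]
  Insert 2 (step 2): P = [2] / [5];  Q = [1] / [2]
  Insert 3 (step 3): P = [2, 3] / [5];  Q = [1, 3] / [2]
  Insert 7 (step 4): P = [2, 3, 7] / [5];  Q = [1, 3, 4] / [2]
  Insert 1 (step 5): P = [1, 3, 7] / [2] / [5];  Q = [1, 3, 4] / [2] / [5]
  Insert 4 (step 6): P = [1, 3, 4] / [2, 7] / [5];  Q = [1, 3, 4] / [2, 6] / [5]
  Insert 6 (step 7): P = [1, 3, 4, 6] / [2, 7] / [5];  Q = [1, 3, 4, 7] / [2, 6] / [5]
  Insert 8 (step 8): P = [1, 3, 4, 6, 8] / [2, 7] / [5];  Q = [1, 3, 4, 7, 8] / [2, 6] / [5]
Final shape: (5, 2, 1).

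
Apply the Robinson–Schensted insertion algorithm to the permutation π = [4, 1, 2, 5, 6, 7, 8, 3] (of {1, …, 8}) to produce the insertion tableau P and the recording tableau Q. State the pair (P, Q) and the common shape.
P = [1, 2, 3, 6, 7, 8] / [4, 5];  Q = [1, 3, 4, 5, 6, 7] / [2, 8];  common shape = (6, 2)

Row-insert the values π_1, π_2, … into P one at a time, bumping the leftmost entry strictly greater than the inserted value down to the next row. The recording tableau Q records, in position (i, j), the step at which that cell was added to P.
  Insert 4 (step 1): P = [4];  Q = [1]
  Insert 1 (step 2): P = [1] / [4];  Q = [1] / [2]
  Insert 2 (step 3): P = [1, 2] / [4];  Q = [1, 3] / [2]
  Insert 5 (step 4): P = [1, 2, 5] / [4];  Q = [1, 3, 4] / [2]
  Insert 6 (step 5): P = [1, 2, 5, 6] / [4];  Q = [1, 3, 4, 5] / [2]
  Insert 7 (step 6): P = [1, 2, 5, 6, 7] / [4];  Q = [1, 3, 4, 5, 6] / [2]
  Insert 8 (step 7): P = [1, 2, 5, 6, 7, 8] / [4];  Q = [1, 3, 4, 5, 6, 7] / [2]
  Insert 3 (step 8): P = [1, 2, 3, 6, 7, 8] / [4, 5];  Q = [1, 3, 4, 5, 6, 7] / [2, 8]
Final shape: (6, 2).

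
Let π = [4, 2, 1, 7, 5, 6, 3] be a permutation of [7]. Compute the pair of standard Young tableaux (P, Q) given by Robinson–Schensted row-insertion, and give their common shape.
P = [1, 3, 6] / [2, 5] / [4, 7];  Q = [1, 4, 6] / [2, 5] / [3, 7];  common shape = (3, 2, 2)

Row-insert the values π_1, π_2, … into P one at a time, bumping the leftmost entry strictly greater than the inserted value down to the next row. The recording tableau Q records, in position (i, j), the step at which that cell was added to P.
  Insert 4 (step 1): P = [4];  Q = [1]
  Insert 2 (step 2): P = [2] / [4];  Q = [1] / [2]
  Insert 1 (step 3): P = [1] / [2] / [4];  Q = [1] / [2] / [3]
  Insert 7 (step 4): P = [1, 7] / [2] / [4];  Q = [1, 4] / [2] / [3]
  Insert 5 (step 5): P = [1, 5] / [2, 7] / [4];  Q = [1, 4] / [2, 5] / [3]
  Insert 6 (step 6): P = [1, 5, 6] / [2, 7] / [4];  Q = [1, 4, 6] / [2, 5] / [3]
  Insert 3 (step 7): P = [1, 3, 6] / [2, 5] / [4, 7];  Q = [1, 4, 6] / [2, 5] / [3, 7]
Final shape: (3, 2, 2).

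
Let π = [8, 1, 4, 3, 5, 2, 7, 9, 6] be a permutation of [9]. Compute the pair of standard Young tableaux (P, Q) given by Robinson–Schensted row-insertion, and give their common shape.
P = [1, 2, 5, 6, 9] / [3, 7] / [4] / [8];  Q = [1, 3, 5, 7, 8] / [2, 9] / [4] / [6];  common shape = (5, 2, 1, 1)

Row-insert the values π_1, π_2, … into P one at a time, bumping the leftmost entry strictly greater than the inserted value down to the next row. The recording tableau Q records, in position (i, j), the step at which that cell was added to P.
  Insert 8 (step 1): P = [8];  Q = [1]
  Insert 1 (step 2): P = [1] / [8];  Q = [1] / [2]
  Insert 4 (step 3): P = [1, 4] / [8];  Q = [1, 3] / [2]
  Insert 3 (step 4): P = [1, 3] / [4] / [8];  Q = [1, 3] / [2] / [4]
  Insert 5 (step 5): P = [1, 3, 5] / [4] / [8];  Q = [1, 3, 5] / [2] / [4]
  Insert 2 (step 6): P = [1, 2, 5] / [3] / [4] / [8];  Q = [1, 3, 5] / [2] / [4] / [6]
  Insert 7 (step 7): P = [1, 2, 5, 7] / [3] / [4] / [8];  Q = [1, 3, 5, 7] / [2] / [4] / [6]
  Insert 9 (step 8): P = [1, 2, 5, 7, 9] / [3] / [4] / [8];  Q = [1, 3, 5, 7, 8] / [2] / [4] / [6]
  Insert 6 (step 9): P = [1, 2, 5, 6, 9] / [3, 7] / [4] / [8];  Q = [1, 3, 5, 7, 8] / [2, 9] / [4] / [6]
Final shape: (5, 2, 1, 1).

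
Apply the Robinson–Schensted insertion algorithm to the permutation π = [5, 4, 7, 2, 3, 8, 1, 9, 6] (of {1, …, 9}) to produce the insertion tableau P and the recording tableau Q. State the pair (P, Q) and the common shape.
P = [1, 3, 6, 9] / [2, 7, 8] / [4] / [5];  Q = [1, 3, 6, 8] / [2, 5, 9] / [4] / [7];  common shape = (4, 3, 1, 1)

Row-insert the values π_1, π_2, … into P one at a time, bumping the leftmost entry strictly greater than the inserted value down to the next row. The recording tableau Q records, in position (i, j), the step at which that cell was added to P.
  Insert 5 (step 1): P = [5];  Q = [1]
  Insert 4 (step 2): P = [4] / [5];  Q = [1] / [2]
  Insert 7 (step 3): P = [4, 7] / [5];  Q = [1, 3] / [2]
  Insert 2 (step 4): P = [2, 7] / [4] / [5];  Q = [1, 3] / [2] / [4]
  Insert 3 (step 5): P = [2, 3] / [4, 7] / [5];  Q = [1, 3] / [2, 5] / [4]
  Insert 8 (step 6): P = [2, 3, 8] / [4, 7] / [5];  Q = [1, 3, 6] / [2, 5] / [4]
  Insert 1 (step 7): P = [1, 3, 8] / [2, 7] / [4] / [5];  Q = [1, 3, 6] / [2, 5] / [4] / [7]
  Insert 9 (step 8): P = [1, 3, 8, 9] / [2, 7] / [4] / [5];  Q = [1, 3, 6, 8] / [2, 5] / [4] / [7]
  Insert 6 (step 9): P = [1, 3, 6, 9] / [2, 7, 8] / [4] / [5];  Q = [1, 3, 6, 8] / [2, 5, 9] / [4] / [7]
Final shape: (4, 3, 1, 1).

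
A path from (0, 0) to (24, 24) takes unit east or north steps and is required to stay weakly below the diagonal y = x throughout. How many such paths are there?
Number of paths = 1289904147324

By the reflection principle (André's argument), the number of monotone paths to (24, 24) with n ≤ m that never go above y = x is C(48, 24) − C(48, 25) = 32247603683100 − 30957699535776 = 1289904147324.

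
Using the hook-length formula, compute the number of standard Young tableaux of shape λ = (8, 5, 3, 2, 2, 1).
# SYT of shape (8, 5, 3, 2, 2, 1) = 854658000

Hook-length formula: f^λ = n! / Π hook(c), product over all cells c of the Young diagram. For λ = (8, 5, 3, 2, 2, 1), n = 21 boxes. Hook lengths by row (left-to-right, top-to-bottom): [13, 11, 8, 6, 5, 3, 2, 1]; [9, 7, 4, 2, 1]; [6, 4, 1]; [4, 2]; [3, 1]; [1]. Product of hooks = 59779399680. So f^λ = 21! / 59779399680 = 51090942171709440000 / 59779399680 = 854658000.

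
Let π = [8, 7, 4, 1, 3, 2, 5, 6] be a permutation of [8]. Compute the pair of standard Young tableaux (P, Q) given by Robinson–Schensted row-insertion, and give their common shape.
P = [1, 2, 5, 6] / [3] / [4] / [7] / [8];  Q = [1, 5, 7, 8] / [2] / [3] / [4] / [6];  common shape = (4, 1, 1, 1, 1)

Row-insert the values π_1, π_2, … into P one at a time, bumping the leftmost entry strictly greater than the inserted value down to the next row. The recording tableau Q records, in position (i, j), the step at which that cell was added to P.
  Insert 8 (step 1): P = [8];  Q = [1]
  Insert 7 (step 2): P = [7] / [8];  Q = [1] / [2]
  Insert 4 (step 3): P = [4] / [7] / [8];  Q = [1] / [2] / [3]
  Insert 1 (step 4): P = [1] / [4] / [7] / [8];  Q = [1] / [2] / [3] / [4]
  Insert 3 (step 5): P = [1, 3] / [4] / [7] / [8];  Q = [1, 5] / [2] / [3] / [4]
  Insert 2 (step 6): P = [1, 2] / [3] / [4] / [7] / [8];  Q = [1, 5] / [2] / [3] / [4] / [6]
  Insert 5 (step 7): P = [1, 2, 5] / [3] / [4] / [7] / [8];  Q = [1, 5, 7] / [2] / [3] / [4] / [6]
  Insert 6 (step 8): P = [1, 2, 5, 6] / [3] / [4] / [7] / [8];  Q = [1, 5, 7, 8] / [2] / [3] / [4] / [6]
Final shape: (4, 1, 1, 1, 1).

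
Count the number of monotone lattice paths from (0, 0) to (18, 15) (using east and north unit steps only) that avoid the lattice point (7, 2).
Number of paths = 947297136

Total paths from (0, 0) to (18, 15): C(33, 18) = 1037158320. Paths through (7, 2): (paths (0, 0) → (7, 2)) × (paths (7, 2) → (18, 15)) = C(9, 7) · C(24, 11) = 36 · 2496144 = 89861184. Avoidance count = 1037158320 − 89861184 = 947297136.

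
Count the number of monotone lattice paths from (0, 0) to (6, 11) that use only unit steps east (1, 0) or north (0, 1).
Number of paths = 12376

A monotone lattice path from (0, 0) to (6, 11) consists of 6 east steps and 11 north steps in some order, so it is determined by which 6 of the 17 steps are east. The count is C(17, 6) = 12376.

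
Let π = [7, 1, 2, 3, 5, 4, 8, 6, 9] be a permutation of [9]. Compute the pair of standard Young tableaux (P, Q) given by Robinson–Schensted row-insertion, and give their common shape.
P = [1, 2, 3, 4, 6, 9] / [5, 8] / [7];  Q = [1, 3, 4, 5, 7, 9] / [2, 8] / [6];  common shape = (6, 2, 1)

Row-insert the values π_1, π_2, … into P one at a time, bumping the leftmost entry strictly greater than the inserted value down to the next row. The recording tableau Q records, in position (i, j), the step at which that cell was added to P.
  Insert 7 (step 1): P = [7];  Q = [1]
  Insert 1 (step 2): P = [1] / [7];  Q = [1] / [2]
  Insert 2 (step 3): P = [1, 2] / [7];  Q = [1, 3] / [2]
  Insert 3 (step 4): P = [1, 2, 3] / [7];  Q = [1, 3, 4] / [2]
  Insert 5 (step 5): P = [1, 2, 3, 5] / [7];  Q = [1, 3, 4, 5] / [2]
  Insert 4 (step 6): P = [1, 2, 3, 4] / [5] / [7];  Q = [1, 3, 4, 5] / [2] / [6]
  Insert 8 (step 7): P = [1, 2, 3, 4, 8] / [5] / [7];  Q = [1, 3, 4, 5, 7] / [2] / [6]
  Insert 6 (step 8): P = [1, 2, 3, 4, 6] / [5, 8] / [7];  Q = [1, 3, 4, 5, 7] / [2, 8] / [6]
  Insert 9 (step 9): P = [1, 2, 3, 4, 6, 9] / [5, 8] / [7];  Q = [1, 3, 4, 5, 7, 9] / [2, 8] / [6]
Final shape: (6, 2, 1).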